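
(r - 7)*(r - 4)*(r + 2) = r^3 - 9*r^2 + 6*r + 56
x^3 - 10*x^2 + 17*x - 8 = (x - 8)*(x - 1)^2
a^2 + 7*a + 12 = (a + 3)*(a + 4)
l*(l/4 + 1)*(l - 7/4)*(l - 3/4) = l^4/4 + 3*l^3/8 - 139*l^2/64 + 21*l/16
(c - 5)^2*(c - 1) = c^3 - 11*c^2 + 35*c - 25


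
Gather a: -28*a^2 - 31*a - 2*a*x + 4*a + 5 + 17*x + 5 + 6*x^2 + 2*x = -28*a^2 + a*(-2*x - 27) + 6*x^2 + 19*x + 10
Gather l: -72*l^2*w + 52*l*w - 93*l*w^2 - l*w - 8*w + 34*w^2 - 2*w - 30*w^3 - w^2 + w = -72*l^2*w + l*(-93*w^2 + 51*w) - 30*w^3 + 33*w^2 - 9*w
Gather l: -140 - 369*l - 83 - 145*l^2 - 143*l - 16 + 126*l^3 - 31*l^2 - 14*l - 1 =126*l^3 - 176*l^2 - 526*l - 240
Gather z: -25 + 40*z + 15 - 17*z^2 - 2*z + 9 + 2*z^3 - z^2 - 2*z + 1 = 2*z^3 - 18*z^2 + 36*z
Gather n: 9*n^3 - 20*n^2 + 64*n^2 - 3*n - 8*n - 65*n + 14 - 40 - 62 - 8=9*n^3 + 44*n^2 - 76*n - 96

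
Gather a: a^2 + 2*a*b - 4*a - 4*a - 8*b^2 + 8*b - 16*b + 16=a^2 + a*(2*b - 8) - 8*b^2 - 8*b + 16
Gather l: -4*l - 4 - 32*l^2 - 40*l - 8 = -32*l^2 - 44*l - 12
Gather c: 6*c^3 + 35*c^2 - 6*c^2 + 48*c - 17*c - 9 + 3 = 6*c^3 + 29*c^2 + 31*c - 6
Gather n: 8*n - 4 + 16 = 8*n + 12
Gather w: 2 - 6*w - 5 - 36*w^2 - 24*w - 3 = -36*w^2 - 30*w - 6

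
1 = 1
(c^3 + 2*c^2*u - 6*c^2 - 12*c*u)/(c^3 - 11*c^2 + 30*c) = (c + 2*u)/(c - 5)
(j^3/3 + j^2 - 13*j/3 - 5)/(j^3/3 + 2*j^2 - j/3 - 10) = (j^2 - 2*j - 3)/(j^2 + j - 6)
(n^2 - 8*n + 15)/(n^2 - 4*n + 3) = (n - 5)/(n - 1)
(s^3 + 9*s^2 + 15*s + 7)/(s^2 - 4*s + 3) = (s^3 + 9*s^2 + 15*s + 7)/(s^2 - 4*s + 3)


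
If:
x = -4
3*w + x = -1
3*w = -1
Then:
No Solution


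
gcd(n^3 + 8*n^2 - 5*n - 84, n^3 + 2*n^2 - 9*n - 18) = n - 3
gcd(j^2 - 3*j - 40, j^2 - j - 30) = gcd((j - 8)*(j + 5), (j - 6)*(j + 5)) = j + 5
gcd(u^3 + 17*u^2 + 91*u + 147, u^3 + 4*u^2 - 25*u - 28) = u + 7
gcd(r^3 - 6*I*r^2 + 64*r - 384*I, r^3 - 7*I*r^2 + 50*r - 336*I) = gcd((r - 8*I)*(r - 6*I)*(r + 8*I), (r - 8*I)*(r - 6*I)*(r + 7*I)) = r^2 - 14*I*r - 48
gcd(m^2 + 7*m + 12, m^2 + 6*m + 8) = m + 4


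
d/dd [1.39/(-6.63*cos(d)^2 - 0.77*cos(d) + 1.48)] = -(18.4314*cos(d) + 1.0703)*sin(d)/(6.63*cos(d)^2 + 0.77*cos(d) - 1.48)^2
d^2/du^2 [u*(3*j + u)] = 2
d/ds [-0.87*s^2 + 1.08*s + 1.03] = 1.08 - 1.74*s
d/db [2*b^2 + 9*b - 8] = 4*b + 9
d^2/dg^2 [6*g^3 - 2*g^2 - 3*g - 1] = 36*g - 4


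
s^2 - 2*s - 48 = (s - 8)*(s + 6)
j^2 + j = j*(j + 1)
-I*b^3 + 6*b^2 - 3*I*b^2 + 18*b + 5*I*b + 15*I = (b + 3)*(b + 5*I)*(-I*b + 1)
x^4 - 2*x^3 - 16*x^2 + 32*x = x*(x - 4)*(x - 2)*(x + 4)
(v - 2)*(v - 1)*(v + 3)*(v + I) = v^4 + I*v^3 - 7*v^2 + 6*v - 7*I*v + 6*I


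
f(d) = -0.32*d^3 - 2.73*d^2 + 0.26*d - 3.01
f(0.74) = -4.44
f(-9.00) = 6.80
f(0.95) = -5.50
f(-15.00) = 458.84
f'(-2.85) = 8.02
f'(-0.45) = 2.52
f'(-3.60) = 7.47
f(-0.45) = -3.65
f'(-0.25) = 1.56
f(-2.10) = -12.63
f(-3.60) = -24.40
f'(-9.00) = -28.36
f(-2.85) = -18.52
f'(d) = -0.96*d^2 - 5.46*d + 0.26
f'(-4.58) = 5.13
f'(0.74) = -4.31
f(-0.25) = -3.24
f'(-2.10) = 7.49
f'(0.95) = -5.79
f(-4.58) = -30.72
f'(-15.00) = -133.84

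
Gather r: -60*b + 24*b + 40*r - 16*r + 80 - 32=-36*b + 24*r + 48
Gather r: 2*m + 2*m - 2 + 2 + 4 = 4*m + 4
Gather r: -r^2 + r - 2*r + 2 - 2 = -r^2 - r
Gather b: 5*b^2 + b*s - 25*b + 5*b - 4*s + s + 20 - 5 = 5*b^2 + b*(s - 20) - 3*s + 15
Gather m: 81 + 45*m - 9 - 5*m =40*m + 72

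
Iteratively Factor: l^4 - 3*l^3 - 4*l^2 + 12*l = (l - 2)*(l^3 - l^2 - 6*l) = l*(l - 2)*(l^2 - l - 6) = l*(l - 3)*(l - 2)*(l + 2)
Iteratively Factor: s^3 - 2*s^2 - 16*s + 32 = (s - 2)*(s^2 - 16) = (s - 4)*(s - 2)*(s + 4)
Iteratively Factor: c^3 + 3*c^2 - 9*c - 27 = (c + 3)*(c^2 - 9) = (c - 3)*(c + 3)*(c + 3)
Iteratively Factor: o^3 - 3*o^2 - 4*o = (o - 4)*(o^2 + o) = o*(o - 4)*(o + 1)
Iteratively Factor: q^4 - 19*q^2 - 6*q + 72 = (q + 3)*(q^3 - 3*q^2 - 10*q + 24) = (q + 3)^2*(q^2 - 6*q + 8) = (q - 4)*(q + 3)^2*(q - 2)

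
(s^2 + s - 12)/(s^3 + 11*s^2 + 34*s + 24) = (s - 3)/(s^2 + 7*s + 6)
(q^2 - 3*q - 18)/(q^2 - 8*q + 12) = (q + 3)/(q - 2)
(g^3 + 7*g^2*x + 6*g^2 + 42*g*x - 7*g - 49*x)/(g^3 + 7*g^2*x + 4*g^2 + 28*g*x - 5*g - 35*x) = (g + 7)/(g + 5)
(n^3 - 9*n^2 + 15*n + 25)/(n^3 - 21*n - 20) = (n - 5)/(n + 4)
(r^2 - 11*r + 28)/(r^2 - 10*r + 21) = (r - 4)/(r - 3)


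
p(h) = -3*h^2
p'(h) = -6*h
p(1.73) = -8.98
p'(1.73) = -10.38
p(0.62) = -1.15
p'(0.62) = -3.72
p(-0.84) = -2.12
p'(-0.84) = 5.04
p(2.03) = -12.36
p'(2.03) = -12.18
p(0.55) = -0.91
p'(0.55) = -3.30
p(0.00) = 0.00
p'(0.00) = 0.00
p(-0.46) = -0.63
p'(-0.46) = 2.76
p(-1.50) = -6.75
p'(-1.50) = 9.00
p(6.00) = -108.00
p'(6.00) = -36.00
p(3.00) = -27.00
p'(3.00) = -18.00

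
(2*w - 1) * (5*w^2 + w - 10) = 10*w^3 - 3*w^2 - 21*w + 10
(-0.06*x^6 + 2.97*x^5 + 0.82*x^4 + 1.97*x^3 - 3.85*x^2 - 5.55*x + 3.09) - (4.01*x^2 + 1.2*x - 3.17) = -0.06*x^6 + 2.97*x^5 + 0.82*x^4 + 1.97*x^3 - 7.86*x^2 - 6.75*x + 6.26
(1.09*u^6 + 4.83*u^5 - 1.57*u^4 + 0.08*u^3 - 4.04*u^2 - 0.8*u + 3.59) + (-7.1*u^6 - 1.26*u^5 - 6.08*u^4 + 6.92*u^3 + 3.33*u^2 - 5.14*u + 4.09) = -6.01*u^6 + 3.57*u^5 - 7.65*u^4 + 7.0*u^3 - 0.71*u^2 - 5.94*u + 7.68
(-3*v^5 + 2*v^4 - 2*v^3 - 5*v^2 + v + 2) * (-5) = 15*v^5 - 10*v^4 + 10*v^3 + 25*v^2 - 5*v - 10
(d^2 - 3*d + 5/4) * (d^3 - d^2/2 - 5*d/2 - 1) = d^5 - 7*d^4/2 + d^3/4 + 47*d^2/8 - d/8 - 5/4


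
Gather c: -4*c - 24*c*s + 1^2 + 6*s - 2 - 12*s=c*(-24*s - 4) - 6*s - 1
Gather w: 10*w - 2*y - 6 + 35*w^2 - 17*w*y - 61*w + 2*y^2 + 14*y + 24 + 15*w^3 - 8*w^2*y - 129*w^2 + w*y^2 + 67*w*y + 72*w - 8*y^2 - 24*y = 15*w^3 + w^2*(-8*y - 94) + w*(y^2 + 50*y + 21) - 6*y^2 - 12*y + 18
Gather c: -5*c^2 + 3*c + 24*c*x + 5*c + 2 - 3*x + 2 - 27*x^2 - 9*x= -5*c^2 + c*(24*x + 8) - 27*x^2 - 12*x + 4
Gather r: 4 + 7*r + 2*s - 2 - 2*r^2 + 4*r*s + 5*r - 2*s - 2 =-2*r^2 + r*(4*s + 12)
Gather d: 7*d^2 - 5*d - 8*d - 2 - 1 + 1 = 7*d^2 - 13*d - 2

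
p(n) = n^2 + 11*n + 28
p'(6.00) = 23.00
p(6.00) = 130.00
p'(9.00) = 29.00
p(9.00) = 208.00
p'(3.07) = 17.14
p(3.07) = 71.19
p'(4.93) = 20.86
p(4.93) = 106.53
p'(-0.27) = 10.46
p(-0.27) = 25.10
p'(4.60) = 20.20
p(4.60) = 99.76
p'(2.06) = 15.12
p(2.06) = 54.90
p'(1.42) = 13.84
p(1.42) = 45.64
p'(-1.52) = 7.96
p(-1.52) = 13.59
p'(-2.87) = 5.26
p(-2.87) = 4.67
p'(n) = 2*n + 11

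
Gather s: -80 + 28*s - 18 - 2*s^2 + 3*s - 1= -2*s^2 + 31*s - 99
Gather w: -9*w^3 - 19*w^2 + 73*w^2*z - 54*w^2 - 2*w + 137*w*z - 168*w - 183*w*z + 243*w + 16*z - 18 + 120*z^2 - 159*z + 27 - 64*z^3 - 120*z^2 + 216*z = -9*w^3 + w^2*(73*z - 73) + w*(73 - 46*z) - 64*z^3 + 73*z + 9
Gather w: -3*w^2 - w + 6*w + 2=-3*w^2 + 5*w + 2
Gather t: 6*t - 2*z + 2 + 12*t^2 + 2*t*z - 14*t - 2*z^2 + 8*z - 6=12*t^2 + t*(2*z - 8) - 2*z^2 + 6*z - 4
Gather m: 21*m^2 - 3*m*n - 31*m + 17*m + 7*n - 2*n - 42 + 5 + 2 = 21*m^2 + m*(-3*n - 14) + 5*n - 35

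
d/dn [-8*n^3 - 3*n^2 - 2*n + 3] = -24*n^2 - 6*n - 2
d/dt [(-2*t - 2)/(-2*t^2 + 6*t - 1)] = 2*(-2*t^2 - 4*t + 7)/(4*t^4 - 24*t^3 + 40*t^2 - 12*t + 1)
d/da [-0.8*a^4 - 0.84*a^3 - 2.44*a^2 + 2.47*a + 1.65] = -3.2*a^3 - 2.52*a^2 - 4.88*a + 2.47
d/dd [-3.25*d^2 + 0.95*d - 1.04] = 0.95 - 6.5*d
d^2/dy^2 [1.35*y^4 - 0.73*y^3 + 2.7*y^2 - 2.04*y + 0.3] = 16.2*y^2 - 4.38*y + 5.4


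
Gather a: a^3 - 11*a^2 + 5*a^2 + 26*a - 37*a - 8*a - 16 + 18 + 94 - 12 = a^3 - 6*a^2 - 19*a + 84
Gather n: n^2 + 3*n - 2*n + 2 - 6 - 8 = n^2 + n - 12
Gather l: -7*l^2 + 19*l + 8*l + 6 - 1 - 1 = -7*l^2 + 27*l + 4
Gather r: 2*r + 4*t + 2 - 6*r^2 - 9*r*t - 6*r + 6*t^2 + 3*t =-6*r^2 + r*(-9*t - 4) + 6*t^2 + 7*t + 2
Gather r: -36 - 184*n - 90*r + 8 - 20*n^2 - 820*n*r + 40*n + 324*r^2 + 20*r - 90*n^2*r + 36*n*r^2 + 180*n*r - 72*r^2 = -20*n^2 - 144*n + r^2*(36*n + 252) + r*(-90*n^2 - 640*n - 70) - 28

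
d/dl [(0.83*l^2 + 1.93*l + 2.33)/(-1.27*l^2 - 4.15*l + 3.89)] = (-0.993399999999999*l^2 + 12.3756*l + 17.1772)/(1.6129*l^4 + 10.541*l^3 + 7.3419*l^2 - 32.287*l + 15.1321)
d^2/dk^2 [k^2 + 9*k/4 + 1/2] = 2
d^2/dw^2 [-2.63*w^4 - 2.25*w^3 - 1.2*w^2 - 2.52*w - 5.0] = -31.56*w^2 - 13.5*w - 2.4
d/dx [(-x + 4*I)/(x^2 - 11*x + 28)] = (-x^2 + 11*x + (x - 4*I)*(2*x - 11) - 28)/(x^2 - 11*x + 28)^2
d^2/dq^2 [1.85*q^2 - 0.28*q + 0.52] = 3.70000000000000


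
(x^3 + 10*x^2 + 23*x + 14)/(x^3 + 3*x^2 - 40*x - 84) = (x + 1)/(x - 6)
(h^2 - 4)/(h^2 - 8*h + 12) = (h + 2)/(h - 6)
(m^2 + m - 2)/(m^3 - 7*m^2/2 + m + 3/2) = 2*(m + 2)/(2*m^2 - 5*m - 3)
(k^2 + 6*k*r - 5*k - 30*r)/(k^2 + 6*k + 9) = (k^2 + 6*k*r - 5*k - 30*r)/(k^2 + 6*k + 9)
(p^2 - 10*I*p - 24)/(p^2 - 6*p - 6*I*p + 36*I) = (p - 4*I)/(p - 6)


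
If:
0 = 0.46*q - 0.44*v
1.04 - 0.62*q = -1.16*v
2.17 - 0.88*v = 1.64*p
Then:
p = 2.31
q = -1.75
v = -1.83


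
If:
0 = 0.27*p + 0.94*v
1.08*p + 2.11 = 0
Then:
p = -1.95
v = 0.56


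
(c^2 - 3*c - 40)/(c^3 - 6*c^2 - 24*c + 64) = (c + 5)/(c^2 + 2*c - 8)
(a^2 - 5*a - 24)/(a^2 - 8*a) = (a + 3)/a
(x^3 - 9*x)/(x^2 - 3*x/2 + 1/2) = 2*x*(x^2 - 9)/(2*x^2 - 3*x + 1)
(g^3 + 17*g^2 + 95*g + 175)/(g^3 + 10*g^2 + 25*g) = (g + 7)/g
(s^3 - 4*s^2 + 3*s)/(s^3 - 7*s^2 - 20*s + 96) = s*(s - 1)/(s^2 - 4*s - 32)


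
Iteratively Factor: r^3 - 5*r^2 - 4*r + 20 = (r - 2)*(r^2 - 3*r - 10) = (r - 2)*(r + 2)*(r - 5)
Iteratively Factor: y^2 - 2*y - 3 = (y + 1)*(y - 3)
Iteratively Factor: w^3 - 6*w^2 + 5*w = (w - 1)*(w^2 - 5*w) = w*(w - 1)*(w - 5)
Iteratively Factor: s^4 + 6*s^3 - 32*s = (s)*(s^3 + 6*s^2 - 32) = s*(s + 4)*(s^2 + 2*s - 8) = s*(s - 2)*(s + 4)*(s + 4)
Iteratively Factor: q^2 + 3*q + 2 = (q + 1)*(q + 2)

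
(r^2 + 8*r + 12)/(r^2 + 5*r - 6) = (r + 2)/(r - 1)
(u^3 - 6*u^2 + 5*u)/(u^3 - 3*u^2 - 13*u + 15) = u/(u + 3)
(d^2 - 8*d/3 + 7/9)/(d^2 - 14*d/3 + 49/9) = (3*d - 1)/(3*d - 7)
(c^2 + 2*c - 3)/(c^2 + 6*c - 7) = (c + 3)/(c + 7)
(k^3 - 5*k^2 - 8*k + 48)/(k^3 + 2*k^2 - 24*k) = (k^2 - k - 12)/(k*(k + 6))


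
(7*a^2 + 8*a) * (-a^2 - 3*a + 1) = -7*a^4 - 29*a^3 - 17*a^2 + 8*a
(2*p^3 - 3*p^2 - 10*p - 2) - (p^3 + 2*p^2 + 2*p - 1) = p^3 - 5*p^2 - 12*p - 1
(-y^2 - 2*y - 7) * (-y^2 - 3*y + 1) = y^4 + 5*y^3 + 12*y^2 + 19*y - 7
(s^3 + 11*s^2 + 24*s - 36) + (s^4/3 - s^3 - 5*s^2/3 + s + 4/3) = s^4/3 + 28*s^2/3 + 25*s - 104/3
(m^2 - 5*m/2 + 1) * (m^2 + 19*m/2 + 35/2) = m^4 + 7*m^3 - 21*m^2/4 - 137*m/4 + 35/2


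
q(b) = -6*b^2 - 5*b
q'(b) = -12*b - 5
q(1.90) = -31.16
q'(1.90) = -27.80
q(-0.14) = 0.58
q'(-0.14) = -3.32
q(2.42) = -47.24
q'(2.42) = -34.04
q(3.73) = -102.13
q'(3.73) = -49.76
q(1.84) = -29.51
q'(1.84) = -27.08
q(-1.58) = -7.08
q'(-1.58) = 13.96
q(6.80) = -311.44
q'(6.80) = -86.60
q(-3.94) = -73.44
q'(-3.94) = 42.28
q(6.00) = -246.00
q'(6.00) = -77.00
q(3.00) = -69.00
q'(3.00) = -41.00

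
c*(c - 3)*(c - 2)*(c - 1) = c^4 - 6*c^3 + 11*c^2 - 6*c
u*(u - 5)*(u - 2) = u^3 - 7*u^2 + 10*u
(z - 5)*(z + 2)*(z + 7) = z^3 + 4*z^2 - 31*z - 70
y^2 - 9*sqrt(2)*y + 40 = (y - 5*sqrt(2))*(y - 4*sqrt(2))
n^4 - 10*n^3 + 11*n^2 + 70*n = n*(n - 7)*(n - 5)*(n + 2)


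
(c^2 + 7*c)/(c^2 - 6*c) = (c + 7)/(c - 6)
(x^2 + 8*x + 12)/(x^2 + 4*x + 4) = (x + 6)/(x + 2)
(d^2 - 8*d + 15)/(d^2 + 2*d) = (d^2 - 8*d + 15)/(d*(d + 2))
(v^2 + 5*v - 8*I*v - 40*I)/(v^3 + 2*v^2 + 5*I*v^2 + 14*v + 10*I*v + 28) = (v^2 + v*(5 - 8*I) - 40*I)/(v^3 + v^2*(2 + 5*I) + v*(14 + 10*I) + 28)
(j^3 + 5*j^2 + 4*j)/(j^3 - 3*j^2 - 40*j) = (j^2 + 5*j + 4)/(j^2 - 3*j - 40)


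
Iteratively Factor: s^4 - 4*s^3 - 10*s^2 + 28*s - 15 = (s + 3)*(s^3 - 7*s^2 + 11*s - 5) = (s - 5)*(s + 3)*(s^2 - 2*s + 1) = (s - 5)*(s - 1)*(s + 3)*(s - 1)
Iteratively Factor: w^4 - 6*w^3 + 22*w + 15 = (w + 1)*(w^3 - 7*w^2 + 7*w + 15) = (w - 3)*(w + 1)*(w^2 - 4*w - 5) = (w - 5)*(w - 3)*(w + 1)*(w + 1)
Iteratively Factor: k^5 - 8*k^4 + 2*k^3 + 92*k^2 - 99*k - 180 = (k - 4)*(k^4 - 4*k^3 - 14*k^2 + 36*k + 45) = (k - 4)*(k + 1)*(k^3 - 5*k^2 - 9*k + 45) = (k - 5)*(k - 4)*(k + 1)*(k^2 - 9) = (k - 5)*(k - 4)*(k - 3)*(k + 1)*(k + 3)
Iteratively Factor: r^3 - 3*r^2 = (r - 3)*(r^2) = r*(r - 3)*(r)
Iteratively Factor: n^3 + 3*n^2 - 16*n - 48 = (n + 4)*(n^2 - n - 12) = (n - 4)*(n + 4)*(n + 3)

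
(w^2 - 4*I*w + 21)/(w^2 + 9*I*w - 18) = (w - 7*I)/(w + 6*I)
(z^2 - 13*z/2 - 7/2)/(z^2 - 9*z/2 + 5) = (2*z^2 - 13*z - 7)/(2*z^2 - 9*z + 10)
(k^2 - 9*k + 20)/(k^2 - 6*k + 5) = (k - 4)/(k - 1)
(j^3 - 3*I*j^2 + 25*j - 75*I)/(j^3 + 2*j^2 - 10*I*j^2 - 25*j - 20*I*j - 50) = (j^2 + 2*I*j + 15)/(j^2 + j*(2 - 5*I) - 10*I)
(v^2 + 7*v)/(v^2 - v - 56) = v/(v - 8)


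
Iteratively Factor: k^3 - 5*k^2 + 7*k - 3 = (k - 1)*(k^2 - 4*k + 3) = (k - 1)^2*(k - 3)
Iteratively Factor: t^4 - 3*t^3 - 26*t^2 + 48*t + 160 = (t - 4)*(t^3 + t^2 - 22*t - 40) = (t - 4)*(t + 2)*(t^2 - t - 20) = (t - 4)*(t + 2)*(t + 4)*(t - 5)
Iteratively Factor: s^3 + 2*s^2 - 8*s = (s - 2)*(s^2 + 4*s) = (s - 2)*(s + 4)*(s)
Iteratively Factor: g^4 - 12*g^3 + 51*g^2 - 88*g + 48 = (g - 3)*(g^3 - 9*g^2 + 24*g - 16) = (g - 3)*(g - 1)*(g^2 - 8*g + 16) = (g - 4)*(g - 3)*(g - 1)*(g - 4)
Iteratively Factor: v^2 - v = (v)*(v - 1)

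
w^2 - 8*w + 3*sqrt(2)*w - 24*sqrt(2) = (w - 8)*(w + 3*sqrt(2))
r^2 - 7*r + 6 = (r - 6)*(r - 1)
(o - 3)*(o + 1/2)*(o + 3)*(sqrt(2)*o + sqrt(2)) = sqrt(2)*o^4 + 3*sqrt(2)*o^3/2 - 17*sqrt(2)*o^2/2 - 27*sqrt(2)*o/2 - 9*sqrt(2)/2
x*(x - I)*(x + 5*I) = x^3 + 4*I*x^2 + 5*x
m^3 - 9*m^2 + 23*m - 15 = (m - 5)*(m - 3)*(m - 1)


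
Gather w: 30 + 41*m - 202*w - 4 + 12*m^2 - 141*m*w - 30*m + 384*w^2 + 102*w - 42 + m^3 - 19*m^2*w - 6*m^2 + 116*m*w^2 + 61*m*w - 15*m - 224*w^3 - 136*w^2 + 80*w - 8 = m^3 + 6*m^2 - 4*m - 224*w^3 + w^2*(116*m + 248) + w*(-19*m^2 - 80*m - 20) - 24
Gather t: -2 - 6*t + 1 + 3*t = -3*t - 1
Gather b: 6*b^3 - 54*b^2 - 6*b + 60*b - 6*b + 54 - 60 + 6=6*b^3 - 54*b^2 + 48*b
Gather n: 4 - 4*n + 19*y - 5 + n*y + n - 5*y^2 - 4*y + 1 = n*(y - 3) - 5*y^2 + 15*y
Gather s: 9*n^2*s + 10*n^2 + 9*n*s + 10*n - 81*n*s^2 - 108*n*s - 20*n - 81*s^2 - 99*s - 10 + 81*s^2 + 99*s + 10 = 10*n^2 - 81*n*s^2 - 10*n + s*(9*n^2 - 99*n)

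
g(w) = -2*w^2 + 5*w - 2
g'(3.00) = -7.00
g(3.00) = -5.00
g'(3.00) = -7.00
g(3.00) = -5.00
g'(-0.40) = 6.60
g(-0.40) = -4.32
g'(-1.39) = 10.56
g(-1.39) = -12.81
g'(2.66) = -5.64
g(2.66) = -2.85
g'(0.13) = 4.48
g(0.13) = -1.38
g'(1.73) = -1.92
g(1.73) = 0.66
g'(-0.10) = 5.40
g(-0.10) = -2.52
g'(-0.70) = 7.80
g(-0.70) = -6.48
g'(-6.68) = 31.72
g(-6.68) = -124.64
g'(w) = 5 - 4*w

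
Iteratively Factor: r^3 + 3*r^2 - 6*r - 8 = (r + 4)*(r^2 - r - 2) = (r + 1)*(r + 4)*(r - 2)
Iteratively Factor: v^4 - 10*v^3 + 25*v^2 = (v)*(v^3 - 10*v^2 + 25*v) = v*(v - 5)*(v^2 - 5*v) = v*(v - 5)^2*(v)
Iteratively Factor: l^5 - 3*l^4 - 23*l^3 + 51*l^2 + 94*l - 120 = (l - 1)*(l^4 - 2*l^3 - 25*l^2 + 26*l + 120) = (l - 1)*(l + 4)*(l^3 - 6*l^2 - l + 30) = (l - 1)*(l + 2)*(l + 4)*(l^2 - 8*l + 15) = (l - 5)*(l - 1)*(l + 2)*(l + 4)*(l - 3)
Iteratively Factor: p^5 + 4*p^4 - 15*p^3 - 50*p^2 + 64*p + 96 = (p - 2)*(p^4 + 6*p^3 - 3*p^2 - 56*p - 48) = (p - 2)*(p + 4)*(p^3 + 2*p^2 - 11*p - 12) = (p - 2)*(p + 4)^2*(p^2 - 2*p - 3) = (p - 2)*(p + 1)*(p + 4)^2*(p - 3)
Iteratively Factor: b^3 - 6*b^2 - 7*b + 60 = (b - 5)*(b^2 - b - 12) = (b - 5)*(b - 4)*(b + 3)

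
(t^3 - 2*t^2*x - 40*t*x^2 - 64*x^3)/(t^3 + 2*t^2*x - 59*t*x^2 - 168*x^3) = (t^2 + 6*t*x + 8*x^2)/(t^2 + 10*t*x + 21*x^2)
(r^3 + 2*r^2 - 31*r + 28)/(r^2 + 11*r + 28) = (r^2 - 5*r + 4)/(r + 4)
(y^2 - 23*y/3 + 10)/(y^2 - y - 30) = (y - 5/3)/(y + 5)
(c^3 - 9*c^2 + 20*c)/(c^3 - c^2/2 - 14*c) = 2*(c - 5)/(2*c + 7)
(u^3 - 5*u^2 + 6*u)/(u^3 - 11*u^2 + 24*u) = (u - 2)/(u - 8)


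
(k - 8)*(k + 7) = k^2 - k - 56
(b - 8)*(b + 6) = b^2 - 2*b - 48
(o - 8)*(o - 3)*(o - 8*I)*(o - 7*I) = o^4 - 11*o^3 - 15*I*o^3 - 32*o^2 + 165*I*o^2 + 616*o - 360*I*o - 1344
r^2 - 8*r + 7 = (r - 7)*(r - 1)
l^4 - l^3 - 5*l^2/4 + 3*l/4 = l*(l - 3/2)*(l - 1/2)*(l + 1)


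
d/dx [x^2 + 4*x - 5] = 2*x + 4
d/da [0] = 0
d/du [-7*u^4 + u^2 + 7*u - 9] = -28*u^3 + 2*u + 7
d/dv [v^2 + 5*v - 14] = 2*v + 5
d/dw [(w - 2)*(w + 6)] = 2*w + 4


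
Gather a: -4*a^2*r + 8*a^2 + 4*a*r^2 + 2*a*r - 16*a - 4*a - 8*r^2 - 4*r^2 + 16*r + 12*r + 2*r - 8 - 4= a^2*(8 - 4*r) + a*(4*r^2 + 2*r - 20) - 12*r^2 + 30*r - 12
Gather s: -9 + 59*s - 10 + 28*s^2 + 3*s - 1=28*s^2 + 62*s - 20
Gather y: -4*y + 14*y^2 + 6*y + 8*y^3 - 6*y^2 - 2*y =8*y^3 + 8*y^2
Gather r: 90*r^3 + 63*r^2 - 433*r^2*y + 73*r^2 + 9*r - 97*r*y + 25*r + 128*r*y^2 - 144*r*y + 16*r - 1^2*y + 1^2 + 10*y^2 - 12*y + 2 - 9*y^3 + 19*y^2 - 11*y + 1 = 90*r^3 + r^2*(136 - 433*y) + r*(128*y^2 - 241*y + 50) - 9*y^3 + 29*y^2 - 24*y + 4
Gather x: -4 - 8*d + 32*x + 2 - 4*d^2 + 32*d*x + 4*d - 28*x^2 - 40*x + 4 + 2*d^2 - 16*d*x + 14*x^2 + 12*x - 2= -2*d^2 - 4*d - 14*x^2 + x*(16*d + 4)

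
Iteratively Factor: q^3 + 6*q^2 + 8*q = (q + 4)*(q^2 + 2*q) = q*(q + 4)*(q + 2)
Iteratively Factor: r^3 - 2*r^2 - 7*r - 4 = (r + 1)*(r^2 - 3*r - 4) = (r + 1)^2*(r - 4)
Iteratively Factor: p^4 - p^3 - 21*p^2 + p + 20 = (p - 5)*(p^3 + 4*p^2 - p - 4) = (p - 5)*(p + 1)*(p^2 + 3*p - 4) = (p - 5)*(p + 1)*(p + 4)*(p - 1)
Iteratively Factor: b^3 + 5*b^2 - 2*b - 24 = (b + 3)*(b^2 + 2*b - 8) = (b + 3)*(b + 4)*(b - 2)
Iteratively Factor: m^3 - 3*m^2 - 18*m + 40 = (m - 5)*(m^2 + 2*m - 8) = (m - 5)*(m - 2)*(m + 4)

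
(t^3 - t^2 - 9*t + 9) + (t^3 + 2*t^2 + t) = 2*t^3 + t^2 - 8*t + 9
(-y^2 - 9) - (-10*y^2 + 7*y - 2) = 9*y^2 - 7*y - 7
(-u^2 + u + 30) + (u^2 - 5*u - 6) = 24 - 4*u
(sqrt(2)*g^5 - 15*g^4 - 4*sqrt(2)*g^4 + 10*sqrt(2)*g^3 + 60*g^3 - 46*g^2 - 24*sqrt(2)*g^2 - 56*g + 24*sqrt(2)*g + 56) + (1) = sqrt(2)*g^5 - 15*g^4 - 4*sqrt(2)*g^4 + 10*sqrt(2)*g^3 + 60*g^3 - 46*g^2 - 24*sqrt(2)*g^2 - 56*g + 24*sqrt(2)*g + 57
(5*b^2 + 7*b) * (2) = 10*b^2 + 14*b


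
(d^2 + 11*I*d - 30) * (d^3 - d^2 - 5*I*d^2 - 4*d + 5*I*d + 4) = d^5 - d^4 + 6*I*d^4 + 21*d^3 - 6*I*d^3 - 21*d^2 + 106*I*d^2 + 120*d - 106*I*d - 120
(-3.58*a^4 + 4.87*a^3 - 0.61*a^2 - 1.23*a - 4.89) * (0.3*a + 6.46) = -1.074*a^5 - 21.6658*a^4 + 31.2772*a^3 - 4.3096*a^2 - 9.4128*a - 31.5894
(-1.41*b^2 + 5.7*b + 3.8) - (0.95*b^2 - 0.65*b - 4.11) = -2.36*b^2 + 6.35*b + 7.91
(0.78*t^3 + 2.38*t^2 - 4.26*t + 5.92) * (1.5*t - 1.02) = 1.17*t^4 + 2.7744*t^3 - 8.8176*t^2 + 13.2252*t - 6.0384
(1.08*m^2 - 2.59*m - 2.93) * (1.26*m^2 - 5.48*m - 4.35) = 1.3608*m^4 - 9.1818*m^3 + 5.8034*m^2 + 27.3229*m + 12.7455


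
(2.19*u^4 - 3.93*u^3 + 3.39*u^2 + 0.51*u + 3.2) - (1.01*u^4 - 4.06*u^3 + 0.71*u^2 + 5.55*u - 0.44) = 1.18*u^4 + 0.129999999999999*u^3 + 2.68*u^2 - 5.04*u + 3.64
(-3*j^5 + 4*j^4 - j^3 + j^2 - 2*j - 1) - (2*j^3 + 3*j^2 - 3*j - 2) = -3*j^5 + 4*j^4 - 3*j^3 - 2*j^2 + j + 1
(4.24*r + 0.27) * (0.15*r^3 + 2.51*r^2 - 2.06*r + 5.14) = 0.636*r^4 + 10.6829*r^3 - 8.0567*r^2 + 21.2374*r + 1.3878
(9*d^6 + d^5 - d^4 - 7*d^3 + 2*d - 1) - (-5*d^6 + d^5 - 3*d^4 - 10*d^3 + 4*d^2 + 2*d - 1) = 14*d^6 + 2*d^4 + 3*d^3 - 4*d^2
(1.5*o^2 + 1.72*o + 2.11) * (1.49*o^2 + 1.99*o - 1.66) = 2.235*o^4 + 5.5478*o^3 + 4.0767*o^2 + 1.3437*o - 3.5026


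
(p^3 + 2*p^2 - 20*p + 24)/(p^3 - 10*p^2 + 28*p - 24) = (p + 6)/(p - 6)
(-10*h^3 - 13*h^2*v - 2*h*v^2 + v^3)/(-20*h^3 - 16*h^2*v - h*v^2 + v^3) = (h + v)/(2*h + v)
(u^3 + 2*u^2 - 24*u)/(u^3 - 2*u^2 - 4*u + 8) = u*(u^2 + 2*u - 24)/(u^3 - 2*u^2 - 4*u + 8)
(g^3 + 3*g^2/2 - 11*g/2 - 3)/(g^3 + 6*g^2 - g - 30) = (g + 1/2)/(g + 5)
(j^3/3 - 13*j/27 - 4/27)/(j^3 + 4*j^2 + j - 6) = (9*j^3 - 13*j - 4)/(27*(j^3 + 4*j^2 + j - 6))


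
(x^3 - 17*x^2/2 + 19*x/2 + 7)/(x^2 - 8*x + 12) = (2*x^2 - 13*x - 7)/(2*(x - 6))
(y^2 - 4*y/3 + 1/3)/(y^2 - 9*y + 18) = (3*y^2 - 4*y + 1)/(3*(y^2 - 9*y + 18))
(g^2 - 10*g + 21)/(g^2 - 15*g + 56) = (g - 3)/(g - 8)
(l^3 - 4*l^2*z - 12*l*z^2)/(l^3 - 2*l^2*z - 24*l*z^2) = (l + 2*z)/(l + 4*z)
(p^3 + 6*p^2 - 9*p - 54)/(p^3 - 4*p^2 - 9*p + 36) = (p + 6)/(p - 4)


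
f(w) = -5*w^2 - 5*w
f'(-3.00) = 25.00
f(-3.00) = -30.00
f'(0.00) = -5.00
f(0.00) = 0.00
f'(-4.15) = 36.50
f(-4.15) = -65.36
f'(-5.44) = 49.40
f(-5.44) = -120.77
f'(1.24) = -17.40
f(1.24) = -13.89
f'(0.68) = -11.80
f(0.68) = -5.71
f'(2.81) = -33.10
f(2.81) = -53.53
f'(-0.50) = 0.00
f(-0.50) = 1.25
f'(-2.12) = 16.20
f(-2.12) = -11.87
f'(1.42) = -19.20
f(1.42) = -17.18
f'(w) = -10*w - 5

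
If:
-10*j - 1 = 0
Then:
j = -1/10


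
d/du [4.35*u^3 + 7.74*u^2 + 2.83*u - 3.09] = 13.05*u^2 + 15.48*u + 2.83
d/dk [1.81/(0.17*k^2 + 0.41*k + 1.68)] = (-0.6154*k - 0.7421)/(0.17*k^2 + 0.41*k + 1.68)^2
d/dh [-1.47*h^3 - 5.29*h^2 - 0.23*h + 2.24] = -4.41*h^2 - 10.58*h - 0.23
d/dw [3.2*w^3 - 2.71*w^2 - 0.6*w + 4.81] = 9.6*w^2 - 5.42*w - 0.6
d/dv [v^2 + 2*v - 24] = 2*v + 2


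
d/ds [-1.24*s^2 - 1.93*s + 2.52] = -2.48*s - 1.93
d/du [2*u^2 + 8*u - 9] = 4*u + 8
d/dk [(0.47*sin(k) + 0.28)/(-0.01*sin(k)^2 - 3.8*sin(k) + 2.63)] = (0.0047*sin(k)^2 + 0.00560000000000005*sin(k) + 2.3001)*cos(k)/(0.0001*sin(k)^4 + 0.076*sin(k)^3 + 14.3874*sin(k)^2 - 19.988*sin(k) + 6.9169)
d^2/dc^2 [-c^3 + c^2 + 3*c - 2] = 2 - 6*c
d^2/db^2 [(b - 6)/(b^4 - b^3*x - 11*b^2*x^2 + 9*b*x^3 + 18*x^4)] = 2*((b - 6)*(4*b^3 - 3*b^2*x - 22*b*x^2 + 9*x^3)^2 + (-4*b^3 + 3*b^2*x + 22*b*x^2 - 9*x^3 + (b - 6)*(-6*b^2 + 3*b*x + 11*x^2))*(b^4 - b^3*x - 11*b^2*x^2 + 9*b*x^3 + 18*x^4))/(b^4 - b^3*x - 11*b^2*x^2 + 9*b*x^3 + 18*x^4)^3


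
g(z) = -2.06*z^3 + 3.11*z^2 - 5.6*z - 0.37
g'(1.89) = -15.92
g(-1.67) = 27.25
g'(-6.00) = -265.40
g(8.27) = -999.14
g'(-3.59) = -107.58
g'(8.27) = -376.83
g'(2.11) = -19.99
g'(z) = -6.18*z^2 + 6.22*z - 5.6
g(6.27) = -420.99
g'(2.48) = -28.18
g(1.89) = -13.75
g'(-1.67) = -33.22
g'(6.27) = -209.55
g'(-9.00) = -562.16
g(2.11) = -17.69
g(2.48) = -26.55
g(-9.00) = 1803.68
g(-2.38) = 58.35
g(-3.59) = 155.13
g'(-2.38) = -55.41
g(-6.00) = 590.15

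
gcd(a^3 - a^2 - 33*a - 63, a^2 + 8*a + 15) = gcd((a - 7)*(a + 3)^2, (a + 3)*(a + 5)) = a + 3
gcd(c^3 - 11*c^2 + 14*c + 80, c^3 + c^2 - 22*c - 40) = c^2 - 3*c - 10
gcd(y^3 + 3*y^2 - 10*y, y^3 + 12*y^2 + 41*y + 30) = y + 5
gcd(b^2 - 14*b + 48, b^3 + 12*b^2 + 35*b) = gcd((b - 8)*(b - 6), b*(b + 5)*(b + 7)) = 1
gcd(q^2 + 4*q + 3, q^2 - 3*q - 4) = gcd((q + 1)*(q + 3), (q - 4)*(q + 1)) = q + 1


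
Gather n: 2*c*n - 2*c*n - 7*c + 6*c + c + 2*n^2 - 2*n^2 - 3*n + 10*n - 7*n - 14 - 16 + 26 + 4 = 0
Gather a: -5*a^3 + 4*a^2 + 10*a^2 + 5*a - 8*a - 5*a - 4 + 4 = -5*a^3 + 14*a^2 - 8*a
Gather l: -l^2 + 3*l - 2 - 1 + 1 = -l^2 + 3*l - 2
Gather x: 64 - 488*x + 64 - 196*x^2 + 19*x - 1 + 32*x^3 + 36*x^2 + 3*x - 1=32*x^3 - 160*x^2 - 466*x + 126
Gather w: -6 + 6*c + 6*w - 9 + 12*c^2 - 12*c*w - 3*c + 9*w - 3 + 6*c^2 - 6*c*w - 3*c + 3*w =18*c^2 + w*(18 - 18*c) - 18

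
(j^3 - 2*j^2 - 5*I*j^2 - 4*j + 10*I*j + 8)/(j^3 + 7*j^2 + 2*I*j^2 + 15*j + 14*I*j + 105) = (j^3 + j^2*(-2 - 5*I) + j*(-4 + 10*I) + 8)/(j^3 + j^2*(7 + 2*I) + j*(15 + 14*I) + 105)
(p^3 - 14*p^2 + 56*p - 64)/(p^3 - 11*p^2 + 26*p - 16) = (p - 4)/(p - 1)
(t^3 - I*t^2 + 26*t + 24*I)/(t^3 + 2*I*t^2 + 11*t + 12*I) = (t - 6*I)/(t - 3*I)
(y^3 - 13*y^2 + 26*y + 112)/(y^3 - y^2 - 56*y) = (y^2 - 5*y - 14)/(y*(y + 7))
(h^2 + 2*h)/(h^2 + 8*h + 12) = h/(h + 6)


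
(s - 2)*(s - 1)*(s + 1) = s^3 - 2*s^2 - s + 2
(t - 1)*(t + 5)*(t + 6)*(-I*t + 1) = -I*t^4 + t^3 - 10*I*t^3 + 10*t^2 - 19*I*t^2 + 19*t + 30*I*t - 30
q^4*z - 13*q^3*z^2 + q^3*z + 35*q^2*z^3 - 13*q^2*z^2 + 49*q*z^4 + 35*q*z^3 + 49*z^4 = (q - 7*z)^2*(q + z)*(q*z + z)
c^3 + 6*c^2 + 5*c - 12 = (c - 1)*(c + 3)*(c + 4)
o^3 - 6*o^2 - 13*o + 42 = (o - 7)*(o - 2)*(o + 3)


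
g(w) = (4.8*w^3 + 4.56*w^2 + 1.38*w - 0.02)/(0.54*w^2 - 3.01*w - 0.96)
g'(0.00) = -1.50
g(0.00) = 0.02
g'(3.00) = -32.39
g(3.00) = -34.07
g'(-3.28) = 4.81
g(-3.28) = -8.48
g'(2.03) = -14.20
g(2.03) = -12.74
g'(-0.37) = -9.94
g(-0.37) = -0.66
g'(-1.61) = 2.77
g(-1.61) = -1.98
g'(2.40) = -19.38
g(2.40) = -18.90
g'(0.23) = -1.99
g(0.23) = -0.37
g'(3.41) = -47.25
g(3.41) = -50.16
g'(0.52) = -3.08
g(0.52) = -1.10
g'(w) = (3.01 - 1.08*w)*(4.8*w^3 + 4.56*w^2 + 1.38*w - 0.02)/(0.54*w^2 - 3.01*w - 0.96)^2 + (14.4*w^2 + 9.12*w + 1.38)/(0.54*w^2 - 3.01*w - 0.96) = (2.592*w^4 - 28.896*w^3 - 28.2948*w^2 - 8.7336*w - 1.385)/(0.2916*w^4 - 3.2508*w^3 + 8.0233*w^2 + 5.7792*w + 0.9216)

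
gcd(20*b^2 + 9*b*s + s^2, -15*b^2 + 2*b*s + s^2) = 5*b + s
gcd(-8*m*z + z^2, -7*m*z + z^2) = z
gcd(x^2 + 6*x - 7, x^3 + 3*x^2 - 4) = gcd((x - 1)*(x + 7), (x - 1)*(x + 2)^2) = x - 1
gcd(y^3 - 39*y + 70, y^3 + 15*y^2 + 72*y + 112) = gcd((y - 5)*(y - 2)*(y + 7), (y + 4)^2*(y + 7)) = y + 7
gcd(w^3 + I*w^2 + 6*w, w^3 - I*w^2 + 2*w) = w^2 - 2*I*w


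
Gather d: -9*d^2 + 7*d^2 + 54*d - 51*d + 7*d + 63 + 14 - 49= -2*d^2 + 10*d + 28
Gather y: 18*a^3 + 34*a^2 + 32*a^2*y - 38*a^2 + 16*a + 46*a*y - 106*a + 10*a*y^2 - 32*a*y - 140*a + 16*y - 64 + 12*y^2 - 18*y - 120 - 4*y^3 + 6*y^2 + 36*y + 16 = 18*a^3 - 4*a^2 - 230*a - 4*y^3 + y^2*(10*a + 18) + y*(32*a^2 + 14*a + 34) - 168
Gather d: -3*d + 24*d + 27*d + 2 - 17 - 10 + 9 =48*d - 16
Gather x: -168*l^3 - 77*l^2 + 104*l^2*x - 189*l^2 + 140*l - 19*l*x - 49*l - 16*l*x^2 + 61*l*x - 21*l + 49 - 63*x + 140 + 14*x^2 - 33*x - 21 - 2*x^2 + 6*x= -168*l^3 - 266*l^2 + 70*l + x^2*(12 - 16*l) + x*(104*l^2 + 42*l - 90) + 168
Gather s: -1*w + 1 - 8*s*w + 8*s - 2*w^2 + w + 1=s*(8 - 8*w) - 2*w^2 + 2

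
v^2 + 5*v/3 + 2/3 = (v + 2/3)*(v + 1)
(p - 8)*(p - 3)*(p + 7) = p^3 - 4*p^2 - 53*p + 168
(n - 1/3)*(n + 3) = n^2 + 8*n/3 - 1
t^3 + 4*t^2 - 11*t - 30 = (t - 3)*(t + 2)*(t + 5)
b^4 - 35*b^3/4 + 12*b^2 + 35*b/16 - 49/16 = (b - 7)*(b - 7/4)*(b - 1/2)*(b + 1/2)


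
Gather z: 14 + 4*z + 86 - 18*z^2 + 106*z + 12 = -18*z^2 + 110*z + 112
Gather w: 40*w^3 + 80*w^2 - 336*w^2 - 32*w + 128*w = 40*w^3 - 256*w^2 + 96*w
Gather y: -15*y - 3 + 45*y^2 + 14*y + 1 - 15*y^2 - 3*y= 30*y^2 - 4*y - 2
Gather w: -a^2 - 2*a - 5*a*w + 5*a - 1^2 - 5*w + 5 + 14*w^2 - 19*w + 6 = -a^2 + 3*a + 14*w^2 + w*(-5*a - 24) + 10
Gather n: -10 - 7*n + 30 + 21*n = 14*n + 20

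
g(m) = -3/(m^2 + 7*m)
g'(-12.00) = -0.01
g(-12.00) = -0.05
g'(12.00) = 0.00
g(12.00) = -0.01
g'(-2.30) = 0.06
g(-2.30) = 0.28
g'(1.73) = 0.14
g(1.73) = -0.20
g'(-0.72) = 0.82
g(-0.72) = 0.66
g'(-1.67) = 0.14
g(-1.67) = 0.34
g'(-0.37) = 3.12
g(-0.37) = 1.22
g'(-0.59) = 1.22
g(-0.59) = 0.79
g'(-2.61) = 0.04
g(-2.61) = 0.26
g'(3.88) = 0.02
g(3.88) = -0.07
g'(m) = -3*(-2*m - 7)/(m^2 + 7*m)^2 = 3*(2*m + 7)/(m^2*(m + 7)^2)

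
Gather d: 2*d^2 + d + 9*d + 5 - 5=2*d^2 + 10*d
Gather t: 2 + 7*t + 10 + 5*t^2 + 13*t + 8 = 5*t^2 + 20*t + 20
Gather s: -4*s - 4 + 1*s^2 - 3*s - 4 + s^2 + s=2*s^2 - 6*s - 8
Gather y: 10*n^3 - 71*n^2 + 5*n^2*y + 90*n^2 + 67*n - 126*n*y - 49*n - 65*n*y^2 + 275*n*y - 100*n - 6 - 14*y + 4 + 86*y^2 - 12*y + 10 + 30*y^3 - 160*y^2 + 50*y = 10*n^3 + 19*n^2 - 82*n + 30*y^3 + y^2*(-65*n - 74) + y*(5*n^2 + 149*n + 24) + 8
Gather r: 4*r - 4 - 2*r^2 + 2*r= -2*r^2 + 6*r - 4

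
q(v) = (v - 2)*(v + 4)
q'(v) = 2*v + 2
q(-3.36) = -3.43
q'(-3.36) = -4.72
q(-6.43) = 20.48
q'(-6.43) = -10.86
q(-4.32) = 2.02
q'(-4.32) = -6.64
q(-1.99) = -8.02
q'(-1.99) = -1.98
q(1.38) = -3.34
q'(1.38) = 4.76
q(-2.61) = -6.41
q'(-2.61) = -3.22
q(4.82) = 24.87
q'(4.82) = 11.64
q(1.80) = -1.16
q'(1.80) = 5.60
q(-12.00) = 112.00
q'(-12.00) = -22.00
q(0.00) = -8.00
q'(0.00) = 2.00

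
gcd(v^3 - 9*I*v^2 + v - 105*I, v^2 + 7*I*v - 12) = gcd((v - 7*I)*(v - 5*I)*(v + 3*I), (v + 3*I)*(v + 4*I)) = v + 3*I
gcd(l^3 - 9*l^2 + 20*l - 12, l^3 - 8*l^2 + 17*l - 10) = l^2 - 3*l + 2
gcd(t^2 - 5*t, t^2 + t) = t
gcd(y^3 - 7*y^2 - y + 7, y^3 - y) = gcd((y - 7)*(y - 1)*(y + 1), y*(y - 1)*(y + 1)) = y^2 - 1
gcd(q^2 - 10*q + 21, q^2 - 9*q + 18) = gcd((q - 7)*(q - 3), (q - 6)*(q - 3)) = q - 3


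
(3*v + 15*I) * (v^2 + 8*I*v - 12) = 3*v^3 + 39*I*v^2 - 156*v - 180*I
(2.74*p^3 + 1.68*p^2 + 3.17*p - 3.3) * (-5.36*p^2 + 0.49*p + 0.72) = -14.6864*p^5 - 7.6622*p^4 - 14.1952*p^3 + 20.4509*p^2 + 0.6654*p - 2.376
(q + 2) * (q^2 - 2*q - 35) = q^3 - 39*q - 70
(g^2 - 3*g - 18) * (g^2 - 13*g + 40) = g^4 - 16*g^3 + 61*g^2 + 114*g - 720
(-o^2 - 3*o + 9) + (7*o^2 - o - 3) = 6*o^2 - 4*o + 6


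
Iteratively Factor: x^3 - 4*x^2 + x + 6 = (x + 1)*(x^2 - 5*x + 6) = (x - 2)*(x + 1)*(x - 3)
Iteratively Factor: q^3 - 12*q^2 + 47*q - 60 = (q - 3)*(q^2 - 9*q + 20) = (q - 5)*(q - 3)*(q - 4)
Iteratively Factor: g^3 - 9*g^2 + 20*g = (g - 4)*(g^2 - 5*g) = (g - 5)*(g - 4)*(g)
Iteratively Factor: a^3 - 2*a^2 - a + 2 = (a + 1)*(a^2 - 3*a + 2) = (a - 2)*(a + 1)*(a - 1)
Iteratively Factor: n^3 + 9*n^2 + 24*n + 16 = (n + 1)*(n^2 + 8*n + 16) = (n + 1)*(n + 4)*(n + 4)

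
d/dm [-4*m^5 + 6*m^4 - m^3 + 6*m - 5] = -20*m^4 + 24*m^3 - 3*m^2 + 6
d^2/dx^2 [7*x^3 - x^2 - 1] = 42*x - 2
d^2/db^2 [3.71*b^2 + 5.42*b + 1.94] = 7.42000000000000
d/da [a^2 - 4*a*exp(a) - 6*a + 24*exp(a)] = -4*a*exp(a) + 2*a + 20*exp(a) - 6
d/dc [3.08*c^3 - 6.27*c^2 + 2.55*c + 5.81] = 9.24*c^2 - 12.54*c + 2.55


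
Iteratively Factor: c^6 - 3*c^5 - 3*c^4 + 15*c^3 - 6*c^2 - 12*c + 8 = (c - 2)*(c^5 - c^4 - 5*c^3 + 5*c^2 + 4*c - 4) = (c - 2)*(c + 2)*(c^4 - 3*c^3 + c^2 + 3*c - 2) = (c - 2)^2*(c + 2)*(c^3 - c^2 - c + 1) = (c - 2)^2*(c - 1)*(c + 2)*(c^2 - 1) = (c - 2)^2*(c - 1)*(c + 1)*(c + 2)*(c - 1)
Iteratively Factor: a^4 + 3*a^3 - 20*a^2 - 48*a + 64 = (a - 1)*(a^3 + 4*a^2 - 16*a - 64) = (a - 4)*(a - 1)*(a^2 + 8*a + 16) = (a - 4)*(a - 1)*(a + 4)*(a + 4)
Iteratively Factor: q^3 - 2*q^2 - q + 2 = (q + 1)*(q^2 - 3*q + 2) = (q - 1)*(q + 1)*(q - 2)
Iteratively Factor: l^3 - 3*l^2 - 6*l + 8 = (l - 4)*(l^2 + l - 2) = (l - 4)*(l + 2)*(l - 1)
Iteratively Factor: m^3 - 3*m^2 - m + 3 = (m - 1)*(m^2 - 2*m - 3) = (m - 3)*(m - 1)*(m + 1)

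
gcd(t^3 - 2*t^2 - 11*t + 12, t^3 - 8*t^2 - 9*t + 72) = t + 3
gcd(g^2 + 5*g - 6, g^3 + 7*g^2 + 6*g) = g + 6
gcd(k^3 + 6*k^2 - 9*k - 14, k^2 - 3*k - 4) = k + 1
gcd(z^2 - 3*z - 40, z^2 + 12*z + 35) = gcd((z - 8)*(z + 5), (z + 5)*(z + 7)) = z + 5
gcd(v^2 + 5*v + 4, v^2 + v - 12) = v + 4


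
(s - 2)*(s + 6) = s^2 + 4*s - 12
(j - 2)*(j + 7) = j^2 + 5*j - 14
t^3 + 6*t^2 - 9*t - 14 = (t - 2)*(t + 1)*(t + 7)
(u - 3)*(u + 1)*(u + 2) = u^3 - 7*u - 6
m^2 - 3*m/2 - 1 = (m - 2)*(m + 1/2)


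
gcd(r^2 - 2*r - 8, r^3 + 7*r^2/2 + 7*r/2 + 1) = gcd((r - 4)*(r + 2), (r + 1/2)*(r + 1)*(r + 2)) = r + 2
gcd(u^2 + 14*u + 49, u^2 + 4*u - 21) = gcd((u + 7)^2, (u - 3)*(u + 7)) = u + 7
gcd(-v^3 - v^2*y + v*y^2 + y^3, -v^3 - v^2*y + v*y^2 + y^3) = -v^3 - v^2*y + v*y^2 + y^3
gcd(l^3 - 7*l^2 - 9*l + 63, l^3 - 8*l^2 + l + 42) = l^2 - 10*l + 21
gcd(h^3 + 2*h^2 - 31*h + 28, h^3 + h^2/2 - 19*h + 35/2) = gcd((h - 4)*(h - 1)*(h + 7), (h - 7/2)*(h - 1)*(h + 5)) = h - 1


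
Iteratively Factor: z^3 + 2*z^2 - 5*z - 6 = (z + 1)*(z^2 + z - 6) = (z + 1)*(z + 3)*(z - 2)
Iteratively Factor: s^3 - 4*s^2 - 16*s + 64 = (s - 4)*(s^2 - 16) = (s - 4)^2*(s + 4)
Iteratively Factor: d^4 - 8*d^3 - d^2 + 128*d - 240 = (d + 4)*(d^3 - 12*d^2 + 47*d - 60) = (d - 3)*(d + 4)*(d^2 - 9*d + 20) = (d - 5)*(d - 3)*(d + 4)*(d - 4)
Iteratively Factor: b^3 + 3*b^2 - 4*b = (b - 1)*(b^2 + 4*b) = (b - 1)*(b + 4)*(b)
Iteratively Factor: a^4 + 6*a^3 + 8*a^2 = (a + 4)*(a^3 + 2*a^2) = a*(a + 4)*(a^2 + 2*a) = a*(a + 2)*(a + 4)*(a)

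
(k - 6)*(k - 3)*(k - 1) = k^3 - 10*k^2 + 27*k - 18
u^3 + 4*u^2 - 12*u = u*(u - 2)*(u + 6)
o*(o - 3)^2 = o^3 - 6*o^2 + 9*o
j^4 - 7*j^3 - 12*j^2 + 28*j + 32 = (j - 8)*(j - 2)*(j + 1)*(j + 2)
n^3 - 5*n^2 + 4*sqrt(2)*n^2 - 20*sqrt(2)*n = n*(n - 5)*(n + 4*sqrt(2))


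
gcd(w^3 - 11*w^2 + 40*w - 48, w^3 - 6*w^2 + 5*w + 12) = w^2 - 7*w + 12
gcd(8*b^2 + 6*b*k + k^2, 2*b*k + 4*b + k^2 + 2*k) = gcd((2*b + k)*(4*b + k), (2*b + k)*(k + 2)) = 2*b + k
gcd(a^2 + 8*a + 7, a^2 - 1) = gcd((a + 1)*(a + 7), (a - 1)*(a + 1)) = a + 1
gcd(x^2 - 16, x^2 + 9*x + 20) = x + 4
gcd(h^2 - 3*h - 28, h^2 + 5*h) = 1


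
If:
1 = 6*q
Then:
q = 1/6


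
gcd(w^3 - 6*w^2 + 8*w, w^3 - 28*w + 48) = w^2 - 6*w + 8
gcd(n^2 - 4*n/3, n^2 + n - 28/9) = n - 4/3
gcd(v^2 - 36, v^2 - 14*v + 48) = v - 6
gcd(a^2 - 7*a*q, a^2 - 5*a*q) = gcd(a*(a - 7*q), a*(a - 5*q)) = a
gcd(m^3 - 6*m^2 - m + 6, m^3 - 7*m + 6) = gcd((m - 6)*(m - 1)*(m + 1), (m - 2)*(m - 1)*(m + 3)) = m - 1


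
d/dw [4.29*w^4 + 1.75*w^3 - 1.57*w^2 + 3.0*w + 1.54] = 17.16*w^3 + 5.25*w^2 - 3.14*w + 3.0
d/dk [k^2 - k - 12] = 2*k - 1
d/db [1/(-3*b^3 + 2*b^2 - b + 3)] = (9*b^2 - 4*b + 1)/(3*b^3 - 2*b^2 + b - 3)^2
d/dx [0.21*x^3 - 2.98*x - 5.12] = 0.63*x^2 - 2.98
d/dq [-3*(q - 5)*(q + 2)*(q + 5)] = -9*q^2 - 12*q + 75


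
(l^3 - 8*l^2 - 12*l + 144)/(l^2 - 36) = (l^2 - 2*l - 24)/(l + 6)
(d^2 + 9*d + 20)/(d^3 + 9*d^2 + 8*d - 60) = (d + 4)/(d^2 + 4*d - 12)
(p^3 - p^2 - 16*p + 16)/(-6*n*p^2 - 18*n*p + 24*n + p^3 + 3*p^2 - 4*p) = (p - 4)/(-6*n + p)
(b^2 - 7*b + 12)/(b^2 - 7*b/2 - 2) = 2*(b - 3)/(2*b + 1)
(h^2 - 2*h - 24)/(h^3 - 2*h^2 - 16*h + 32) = (h - 6)/(h^2 - 6*h + 8)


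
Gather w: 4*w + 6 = 4*w + 6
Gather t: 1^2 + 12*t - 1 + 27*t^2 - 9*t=27*t^2 + 3*t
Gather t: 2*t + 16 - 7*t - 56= -5*t - 40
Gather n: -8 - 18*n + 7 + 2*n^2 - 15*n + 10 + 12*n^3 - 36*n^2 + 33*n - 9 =12*n^3 - 34*n^2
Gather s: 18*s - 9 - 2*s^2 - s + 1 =-2*s^2 + 17*s - 8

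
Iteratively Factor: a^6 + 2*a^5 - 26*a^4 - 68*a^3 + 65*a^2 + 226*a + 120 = (a + 4)*(a^5 - 2*a^4 - 18*a^3 + 4*a^2 + 49*a + 30) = (a - 5)*(a + 4)*(a^4 + 3*a^3 - 3*a^2 - 11*a - 6) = (a - 5)*(a + 3)*(a + 4)*(a^3 - 3*a - 2) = (a - 5)*(a - 2)*(a + 3)*(a + 4)*(a^2 + 2*a + 1) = (a - 5)*(a - 2)*(a + 1)*(a + 3)*(a + 4)*(a + 1)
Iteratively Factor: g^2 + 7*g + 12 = (g + 3)*(g + 4)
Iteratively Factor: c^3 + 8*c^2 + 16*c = (c + 4)*(c^2 + 4*c) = (c + 4)^2*(c)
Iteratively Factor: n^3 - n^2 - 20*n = (n)*(n^2 - n - 20) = n*(n - 5)*(n + 4)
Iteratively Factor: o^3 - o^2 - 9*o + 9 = (o - 1)*(o^2 - 9) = (o - 1)*(o + 3)*(o - 3)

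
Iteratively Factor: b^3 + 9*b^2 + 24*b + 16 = (b + 1)*(b^2 + 8*b + 16) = (b + 1)*(b + 4)*(b + 4)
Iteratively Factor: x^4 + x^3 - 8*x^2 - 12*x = (x)*(x^3 + x^2 - 8*x - 12) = x*(x - 3)*(x^2 + 4*x + 4) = x*(x - 3)*(x + 2)*(x + 2)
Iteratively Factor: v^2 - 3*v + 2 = (v - 2)*(v - 1)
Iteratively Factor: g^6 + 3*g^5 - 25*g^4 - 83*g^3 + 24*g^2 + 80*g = (g - 5)*(g^5 + 8*g^4 + 15*g^3 - 8*g^2 - 16*g) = (g - 5)*(g + 1)*(g^4 + 7*g^3 + 8*g^2 - 16*g) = (g - 5)*(g - 1)*(g + 1)*(g^3 + 8*g^2 + 16*g) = g*(g - 5)*(g - 1)*(g + 1)*(g^2 + 8*g + 16) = g*(g - 5)*(g - 1)*(g + 1)*(g + 4)*(g + 4)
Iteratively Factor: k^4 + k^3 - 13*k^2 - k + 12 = (k - 3)*(k^3 + 4*k^2 - k - 4) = (k - 3)*(k + 4)*(k^2 - 1) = (k - 3)*(k + 1)*(k + 4)*(k - 1)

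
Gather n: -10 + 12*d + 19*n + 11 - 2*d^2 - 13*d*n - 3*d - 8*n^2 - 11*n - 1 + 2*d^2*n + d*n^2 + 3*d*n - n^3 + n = -2*d^2 + 9*d - n^3 + n^2*(d - 8) + n*(2*d^2 - 10*d + 9)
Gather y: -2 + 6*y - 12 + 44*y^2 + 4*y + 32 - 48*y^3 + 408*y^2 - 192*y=-48*y^3 + 452*y^2 - 182*y + 18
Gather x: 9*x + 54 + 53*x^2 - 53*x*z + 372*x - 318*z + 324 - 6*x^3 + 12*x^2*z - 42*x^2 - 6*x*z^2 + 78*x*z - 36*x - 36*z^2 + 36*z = -6*x^3 + x^2*(12*z + 11) + x*(-6*z^2 + 25*z + 345) - 36*z^2 - 282*z + 378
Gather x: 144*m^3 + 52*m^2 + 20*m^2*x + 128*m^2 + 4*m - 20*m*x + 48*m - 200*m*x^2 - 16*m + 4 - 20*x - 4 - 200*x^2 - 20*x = 144*m^3 + 180*m^2 + 36*m + x^2*(-200*m - 200) + x*(20*m^2 - 20*m - 40)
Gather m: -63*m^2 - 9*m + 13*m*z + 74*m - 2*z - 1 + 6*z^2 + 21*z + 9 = -63*m^2 + m*(13*z + 65) + 6*z^2 + 19*z + 8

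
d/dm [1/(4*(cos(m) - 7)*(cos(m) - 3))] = (cos(m) - 5)*sin(m)/(2*(cos(m) - 7)^2*(cos(m) - 3)^2)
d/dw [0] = 0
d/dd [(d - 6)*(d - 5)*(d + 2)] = 3*d^2 - 18*d + 8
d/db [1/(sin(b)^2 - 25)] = -2*sin(b)*cos(b)/(sin(b)^2 - 25)^2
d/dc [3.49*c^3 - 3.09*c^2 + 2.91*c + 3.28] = 10.47*c^2 - 6.18*c + 2.91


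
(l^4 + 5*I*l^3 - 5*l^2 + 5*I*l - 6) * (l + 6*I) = l^5 + 11*I*l^4 - 35*l^3 - 25*I*l^2 - 36*l - 36*I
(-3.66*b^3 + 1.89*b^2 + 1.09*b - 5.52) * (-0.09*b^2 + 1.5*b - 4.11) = 0.3294*b^5 - 5.6601*b^4 + 17.7795*b^3 - 5.6361*b^2 - 12.7599*b + 22.6872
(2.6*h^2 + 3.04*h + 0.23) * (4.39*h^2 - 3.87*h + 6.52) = 11.414*h^4 + 3.2836*h^3 + 6.1969*h^2 + 18.9307*h + 1.4996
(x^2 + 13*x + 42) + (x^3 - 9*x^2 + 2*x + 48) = x^3 - 8*x^2 + 15*x + 90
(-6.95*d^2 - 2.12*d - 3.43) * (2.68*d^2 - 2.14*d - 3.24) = -18.626*d^4 + 9.1914*d^3 + 17.8624*d^2 + 14.209*d + 11.1132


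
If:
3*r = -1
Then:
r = -1/3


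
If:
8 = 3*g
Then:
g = 8/3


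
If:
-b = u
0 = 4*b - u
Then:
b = 0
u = 0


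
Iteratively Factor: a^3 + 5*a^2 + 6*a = (a + 2)*(a^2 + 3*a) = a*(a + 2)*(a + 3)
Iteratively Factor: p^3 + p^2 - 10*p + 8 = (p + 4)*(p^2 - 3*p + 2) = (p - 1)*(p + 4)*(p - 2)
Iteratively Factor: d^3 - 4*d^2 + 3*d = (d - 3)*(d^2 - d) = d*(d - 3)*(d - 1)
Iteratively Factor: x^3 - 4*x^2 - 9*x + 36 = (x - 3)*(x^2 - x - 12) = (x - 3)*(x + 3)*(x - 4)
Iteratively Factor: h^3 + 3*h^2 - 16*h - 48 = (h + 4)*(h^2 - h - 12) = (h + 3)*(h + 4)*(h - 4)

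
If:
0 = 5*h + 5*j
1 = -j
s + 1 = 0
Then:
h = 1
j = -1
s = -1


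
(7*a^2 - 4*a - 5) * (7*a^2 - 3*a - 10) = 49*a^4 - 49*a^3 - 93*a^2 + 55*a + 50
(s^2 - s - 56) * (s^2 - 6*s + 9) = s^4 - 7*s^3 - 41*s^2 + 327*s - 504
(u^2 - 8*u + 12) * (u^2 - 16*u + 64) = u^4 - 24*u^3 + 204*u^2 - 704*u + 768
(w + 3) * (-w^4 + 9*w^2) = -w^5 - 3*w^4 + 9*w^3 + 27*w^2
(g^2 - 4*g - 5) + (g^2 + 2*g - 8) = 2*g^2 - 2*g - 13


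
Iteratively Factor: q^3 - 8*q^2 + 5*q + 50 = (q + 2)*(q^2 - 10*q + 25) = (q - 5)*(q + 2)*(q - 5)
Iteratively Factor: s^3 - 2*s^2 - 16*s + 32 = (s - 4)*(s^2 + 2*s - 8) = (s - 4)*(s + 4)*(s - 2)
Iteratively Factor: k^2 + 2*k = (k)*(k + 2)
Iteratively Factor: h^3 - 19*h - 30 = (h + 3)*(h^2 - 3*h - 10) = (h - 5)*(h + 3)*(h + 2)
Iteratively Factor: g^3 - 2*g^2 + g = (g)*(g^2 - 2*g + 1) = g*(g - 1)*(g - 1)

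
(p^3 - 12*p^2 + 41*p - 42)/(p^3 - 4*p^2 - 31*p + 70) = (p - 3)/(p + 5)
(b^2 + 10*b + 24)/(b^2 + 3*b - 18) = (b + 4)/(b - 3)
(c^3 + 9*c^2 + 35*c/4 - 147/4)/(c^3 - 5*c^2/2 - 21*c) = (2*c^2 + 11*c - 21)/(2*c*(c - 6))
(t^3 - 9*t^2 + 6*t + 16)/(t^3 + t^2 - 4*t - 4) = (t - 8)/(t + 2)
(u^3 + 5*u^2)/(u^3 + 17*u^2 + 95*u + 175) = u^2/(u^2 + 12*u + 35)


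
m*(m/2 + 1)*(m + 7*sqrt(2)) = m^3/2 + m^2 + 7*sqrt(2)*m^2/2 + 7*sqrt(2)*m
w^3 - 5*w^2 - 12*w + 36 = (w - 6)*(w - 2)*(w + 3)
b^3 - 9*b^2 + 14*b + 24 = (b - 6)*(b - 4)*(b + 1)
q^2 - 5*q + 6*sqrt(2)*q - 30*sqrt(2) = (q - 5)*(q + 6*sqrt(2))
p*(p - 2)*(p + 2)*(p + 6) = p^4 + 6*p^3 - 4*p^2 - 24*p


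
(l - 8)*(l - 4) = l^2 - 12*l + 32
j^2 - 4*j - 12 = (j - 6)*(j + 2)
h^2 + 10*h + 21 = (h + 3)*(h + 7)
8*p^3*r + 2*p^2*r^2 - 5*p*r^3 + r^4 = r*(-4*p + r)*(-2*p + r)*(p + r)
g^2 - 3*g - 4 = (g - 4)*(g + 1)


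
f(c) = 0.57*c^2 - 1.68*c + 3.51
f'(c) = 1.14*c - 1.68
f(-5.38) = 29.05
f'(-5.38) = -7.81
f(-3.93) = 18.92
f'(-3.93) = -6.16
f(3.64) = 4.95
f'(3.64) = 2.47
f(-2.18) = 9.88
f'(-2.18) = -4.17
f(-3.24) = 14.94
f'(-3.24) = -5.37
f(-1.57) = 7.55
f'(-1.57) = -3.47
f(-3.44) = 16.03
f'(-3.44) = -5.60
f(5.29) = 10.57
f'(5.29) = 4.35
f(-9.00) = 64.80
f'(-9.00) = -11.94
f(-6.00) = 34.11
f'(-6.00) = -8.52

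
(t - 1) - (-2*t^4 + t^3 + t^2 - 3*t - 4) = 2*t^4 - t^3 - t^2 + 4*t + 3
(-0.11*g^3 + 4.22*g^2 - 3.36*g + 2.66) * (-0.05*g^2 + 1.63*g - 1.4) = 0.0055*g^5 - 0.3903*g^4 + 7.2006*g^3 - 11.5178*g^2 + 9.0398*g - 3.724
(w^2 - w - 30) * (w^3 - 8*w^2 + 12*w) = w^5 - 9*w^4 - 10*w^3 + 228*w^2 - 360*w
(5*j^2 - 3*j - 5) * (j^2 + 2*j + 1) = 5*j^4 + 7*j^3 - 6*j^2 - 13*j - 5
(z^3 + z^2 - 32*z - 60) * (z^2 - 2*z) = z^5 - z^4 - 34*z^3 + 4*z^2 + 120*z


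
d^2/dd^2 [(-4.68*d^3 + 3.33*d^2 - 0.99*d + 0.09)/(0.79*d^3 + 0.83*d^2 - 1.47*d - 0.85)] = (-7.105427357601e-15*d^7 + 10.293858*d^6 - 36.316458*d^5 - 17.729496*d^4 + 9.88250400000002*d^3 - 29.222586*d^2 - 24.774714*d + 7.801812)/(0.493039*d^9 + 1.554009*d^8 - 1.119588*d^7 - 6.802942*d^6 - 1.260786*d^5 + 9.546576*d^4 + 4.758312*d^3 - 3.71127*d^2 - 3.186225*d - 0.614125)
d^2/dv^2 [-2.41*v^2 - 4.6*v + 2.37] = -4.82000000000000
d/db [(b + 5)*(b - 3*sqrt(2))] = 2*b - 3*sqrt(2) + 5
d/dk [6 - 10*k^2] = -20*k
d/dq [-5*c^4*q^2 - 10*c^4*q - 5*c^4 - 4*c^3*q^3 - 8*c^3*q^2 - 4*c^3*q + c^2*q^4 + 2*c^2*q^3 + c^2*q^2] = 2*c^2*(-5*c^2*q - 5*c^2 - 6*c*q^2 - 8*c*q - 2*c + 2*q^3 + 3*q^2 + q)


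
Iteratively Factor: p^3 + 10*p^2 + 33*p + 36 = (p + 4)*(p^2 + 6*p + 9) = (p + 3)*(p + 4)*(p + 3)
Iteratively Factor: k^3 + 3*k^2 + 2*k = (k + 2)*(k^2 + k) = (k + 1)*(k + 2)*(k)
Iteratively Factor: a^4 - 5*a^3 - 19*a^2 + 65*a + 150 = (a - 5)*(a^3 - 19*a - 30) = (a - 5)*(a + 2)*(a^2 - 2*a - 15) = (a - 5)*(a + 2)*(a + 3)*(a - 5)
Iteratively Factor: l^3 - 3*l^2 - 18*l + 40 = (l + 4)*(l^2 - 7*l + 10) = (l - 2)*(l + 4)*(l - 5)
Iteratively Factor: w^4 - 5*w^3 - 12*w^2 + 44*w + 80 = (w - 5)*(w^3 - 12*w - 16) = (w - 5)*(w + 2)*(w^2 - 2*w - 8) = (w - 5)*(w + 2)^2*(w - 4)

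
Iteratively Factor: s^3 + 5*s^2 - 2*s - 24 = (s - 2)*(s^2 + 7*s + 12) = (s - 2)*(s + 3)*(s + 4)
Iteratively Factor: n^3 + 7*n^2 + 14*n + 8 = (n + 1)*(n^2 + 6*n + 8) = (n + 1)*(n + 2)*(n + 4)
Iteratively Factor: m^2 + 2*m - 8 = (m - 2)*(m + 4)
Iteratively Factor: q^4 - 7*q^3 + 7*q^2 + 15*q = (q - 3)*(q^3 - 4*q^2 - 5*q) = (q - 3)*(q + 1)*(q^2 - 5*q) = (q - 5)*(q - 3)*(q + 1)*(q)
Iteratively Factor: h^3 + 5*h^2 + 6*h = (h + 3)*(h^2 + 2*h) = h*(h + 3)*(h + 2)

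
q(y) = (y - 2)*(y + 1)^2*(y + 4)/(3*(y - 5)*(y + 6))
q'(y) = -(y - 2)*(y + 1)^2*(y + 4)/(3*(y - 5)*(y + 6)^2) + (y - 2)*(y + 1)^2/(3*(y - 5)*(y + 6)) + (y - 2)*(y + 4)*(2*y + 2)/(3*(y - 5)*(y + 6)) + (y + 1)^2*(y + 4)/(3*(y - 5)*(y + 6)) - (y - 2)*(y + 1)^2*(y + 4)/(3*(y - 5)^2*(y + 6)) = (2*y^5 + 7*y^4 - 112*y^3 - 349*y^2 + 196*y + 428)/(3*(y^4 + 2*y^3 - 59*y^2 - 60*y + 900))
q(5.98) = 54.94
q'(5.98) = -25.60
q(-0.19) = 0.06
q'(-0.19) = 0.14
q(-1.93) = 0.08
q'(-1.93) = -0.17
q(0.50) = 0.17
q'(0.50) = 0.17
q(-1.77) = 0.06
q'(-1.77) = -0.15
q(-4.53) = -1.03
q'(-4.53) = 3.27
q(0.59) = 0.19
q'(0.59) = 0.16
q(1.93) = 0.05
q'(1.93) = -0.65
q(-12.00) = 44.29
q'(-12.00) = -6.77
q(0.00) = 0.09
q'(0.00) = 0.16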